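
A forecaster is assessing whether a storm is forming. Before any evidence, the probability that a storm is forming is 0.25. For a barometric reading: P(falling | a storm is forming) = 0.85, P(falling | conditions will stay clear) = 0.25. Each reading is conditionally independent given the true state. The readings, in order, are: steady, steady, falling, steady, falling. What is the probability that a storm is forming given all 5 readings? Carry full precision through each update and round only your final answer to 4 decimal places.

After 'steady': P(storm) = 0.15·0.2500 / (0.15·0.2500 + 0.75·0.7500) ≈ 0.0625
After 'steady': P(storm) = 0.15·0.0625 / (0.15·0.0625 + 0.75·0.9375) ≈ 0.0132
After 'falling': P(storm) = 0.85·0.0132 / (0.85·0.0132 + 0.25·0.9868) ≈ 0.0434
After 'steady': P(storm) = 0.15·0.0434 / (0.15·0.0434 + 0.75·0.9566) ≈ 0.0090
After 'falling': P(storm) = 0.85·0.0090 / (0.85·0.0090 + 0.25·0.9910) ≈ 0.0299

0.0299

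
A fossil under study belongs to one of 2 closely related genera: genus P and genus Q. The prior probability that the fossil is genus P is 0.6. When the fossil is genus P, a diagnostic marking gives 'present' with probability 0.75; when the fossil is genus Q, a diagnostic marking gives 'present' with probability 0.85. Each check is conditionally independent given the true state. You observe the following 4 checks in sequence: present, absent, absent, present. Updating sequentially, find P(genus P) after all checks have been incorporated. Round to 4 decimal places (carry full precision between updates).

After 'present': P(genus P) = 0.75·0.6000 / (0.75·0.6000 + 0.85·0.4000) ≈ 0.5696
After 'absent': P(genus P) = 0.25·0.5696 / (0.25·0.5696 + 0.15·0.4304) ≈ 0.6881
After 'absent': P(genus P) = 0.25·0.6881 / (0.25·0.6881 + 0.15·0.3119) ≈ 0.7862
After 'present': P(genus P) = 0.75·0.7862 / (0.75·0.7862 + 0.85·0.2138) ≈ 0.7644

0.7644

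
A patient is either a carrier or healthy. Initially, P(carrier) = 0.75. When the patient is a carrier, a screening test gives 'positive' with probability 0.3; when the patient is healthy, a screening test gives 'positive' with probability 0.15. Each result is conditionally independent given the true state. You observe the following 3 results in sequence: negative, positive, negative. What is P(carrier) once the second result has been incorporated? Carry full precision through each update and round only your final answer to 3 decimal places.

0.832

Each posterior becomes the prior for the next update.
After 'negative': P(carrier) = 0.7·0.7500 / (0.7·0.7500 + 0.85·0.2500) ≈ 0.7119
After 'positive': P(carrier) = 0.3·0.7119 / (0.3·0.7119 + 0.15·0.2881) ≈ 0.8317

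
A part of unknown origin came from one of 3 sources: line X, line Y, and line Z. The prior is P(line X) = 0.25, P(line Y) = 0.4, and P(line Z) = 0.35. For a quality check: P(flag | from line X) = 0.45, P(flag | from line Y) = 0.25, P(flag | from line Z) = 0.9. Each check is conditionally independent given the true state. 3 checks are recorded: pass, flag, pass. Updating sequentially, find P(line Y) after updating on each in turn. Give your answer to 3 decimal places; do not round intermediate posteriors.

Apply Bayes' rule sequentially, carrying P(line Y) forward.
After 'pass': normaliser = 0.55·0.2500 + 0.75·0.4000 + 0.1·0.3500; P(line X) ≈ 0.2910, P(line Y) ≈ 0.6349, P(line Z) ≈ 0.0741
After 'flag': normaliser = 0.45·0.2910 + 0.25·0.6349 + 0.9·0.0741; P(line X) ≈ 0.3675, P(line Y) ≈ 0.4454, P(line Z) ≈ 0.1871
After 'pass': normaliser = 0.55·0.3675 + 0.75·0.4454 + 0.1·0.1871; P(line X) ≈ 0.3642, P(line Y) ≈ 0.6020, P(line Z) ≈ 0.0337

0.602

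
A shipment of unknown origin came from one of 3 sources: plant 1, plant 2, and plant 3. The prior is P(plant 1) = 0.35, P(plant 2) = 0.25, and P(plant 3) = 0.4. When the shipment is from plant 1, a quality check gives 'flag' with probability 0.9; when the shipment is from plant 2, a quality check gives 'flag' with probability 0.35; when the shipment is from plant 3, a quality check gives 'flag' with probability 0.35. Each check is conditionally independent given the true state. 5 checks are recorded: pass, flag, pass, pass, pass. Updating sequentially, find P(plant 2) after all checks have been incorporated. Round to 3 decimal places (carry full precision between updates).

0.384

After 'pass': normaliser = 0.1·0.3500 + 0.65·0.2500 + 0.65·0.4000; P(plant 1) ≈ 0.0765, P(plant 2) ≈ 0.3552, P(plant 3) ≈ 0.5683
After 'flag': normaliser = 0.9·0.0765 + 0.35·0.3552 + 0.35·0.5683; P(plant 1) ≈ 0.1756, P(plant 2) ≈ 0.3171, P(plant 3) ≈ 0.5073
After 'pass': normaliser = 0.1·0.1756 + 0.65·0.3171 + 0.65·0.5073; P(plant 1) ≈ 0.0317, P(plant 2) ≈ 0.3724, P(plant 3) ≈ 0.5959
After 'pass': normaliser = 0.1·0.0317 + 0.65·0.3724 + 0.65·0.5959; P(plant 1) ≈ 0.0050, P(plant 2) ≈ 0.3827, P(plant 3) ≈ 0.6123
After 'pass': normaliser = 0.1·0.0050 + 0.65·0.3827 + 0.65·0.6123; P(plant 1) ≈ 0.0008, P(plant 2) ≈ 0.3843, P(plant 3) ≈ 0.6149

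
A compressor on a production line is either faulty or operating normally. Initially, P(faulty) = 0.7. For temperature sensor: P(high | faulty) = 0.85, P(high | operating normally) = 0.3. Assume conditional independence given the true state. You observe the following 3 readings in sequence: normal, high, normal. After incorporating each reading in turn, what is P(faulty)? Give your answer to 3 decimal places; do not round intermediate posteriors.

0.233

After 'normal': P(faulty) = 0.15·0.7000 / (0.15·0.7000 + 0.7·0.3000) ≈ 0.3333
After 'high': P(faulty) = 0.85·0.3333 / (0.85·0.3333 + 0.3·0.6667) ≈ 0.5862
After 'normal': P(faulty) = 0.15·0.5862 / (0.15·0.5862 + 0.7·0.4138) ≈ 0.2329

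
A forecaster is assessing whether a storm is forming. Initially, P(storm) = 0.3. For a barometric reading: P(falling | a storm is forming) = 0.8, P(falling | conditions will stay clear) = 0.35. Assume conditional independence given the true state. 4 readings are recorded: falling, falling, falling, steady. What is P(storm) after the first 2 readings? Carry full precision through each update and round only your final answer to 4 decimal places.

0.6913

Apply Bayes' rule sequentially, carrying P(storm) forward.
After 'falling': P(storm) = 0.8·0.3000 / (0.8·0.3000 + 0.35·0.7000) ≈ 0.4948
After 'falling': P(storm) = 0.8·0.4948 / (0.8·0.4948 + 0.35·0.5052) ≈ 0.6913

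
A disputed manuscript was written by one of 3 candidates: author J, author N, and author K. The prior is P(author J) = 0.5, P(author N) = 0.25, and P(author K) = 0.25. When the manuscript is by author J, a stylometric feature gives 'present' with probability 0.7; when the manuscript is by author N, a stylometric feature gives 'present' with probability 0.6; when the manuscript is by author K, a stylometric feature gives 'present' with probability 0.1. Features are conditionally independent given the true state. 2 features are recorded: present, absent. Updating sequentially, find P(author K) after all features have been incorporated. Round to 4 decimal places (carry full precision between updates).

After 'present': normaliser = 0.7·0.5000 + 0.6·0.2500 + 0.1·0.2500; P(author J) ≈ 0.6667, P(author N) ≈ 0.2857, P(author K) ≈ 0.0476
After 'absent': normaliser = 0.3·0.6667 + 0.4·0.2857 + 0.9·0.0476; P(author J) ≈ 0.5600, P(author N) ≈ 0.3200, P(author K) ≈ 0.1200

0.1200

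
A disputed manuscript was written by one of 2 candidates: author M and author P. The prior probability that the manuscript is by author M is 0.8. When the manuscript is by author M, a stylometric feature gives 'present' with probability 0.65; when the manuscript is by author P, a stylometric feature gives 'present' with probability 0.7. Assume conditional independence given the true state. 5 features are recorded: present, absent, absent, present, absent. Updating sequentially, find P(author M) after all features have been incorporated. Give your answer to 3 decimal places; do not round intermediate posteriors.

0.846

After 'present': P(author M) = 0.65·0.8000 / (0.65·0.8000 + 0.7·0.2000) ≈ 0.7879
After 'absent': P(author M) = 0.35·0.7879 / (0.35·0.7879 + 0.3·0.2121) ≈ 0.8125
After 'absent': P(author M) = 0.35·0.8125 / (0.35·0.8125 + 0.3·0.1875) ≈ 0.8349
After 'present': P(author M) = 0.65·0.8349 / (0.65·0.8349 + 0.7·0.1651) ≈ 0.8244
After 'absent': P(author M) = 0.35·0.8244 / (0.35·0.8244 + 0.3·0.1756) ≈ 0.8456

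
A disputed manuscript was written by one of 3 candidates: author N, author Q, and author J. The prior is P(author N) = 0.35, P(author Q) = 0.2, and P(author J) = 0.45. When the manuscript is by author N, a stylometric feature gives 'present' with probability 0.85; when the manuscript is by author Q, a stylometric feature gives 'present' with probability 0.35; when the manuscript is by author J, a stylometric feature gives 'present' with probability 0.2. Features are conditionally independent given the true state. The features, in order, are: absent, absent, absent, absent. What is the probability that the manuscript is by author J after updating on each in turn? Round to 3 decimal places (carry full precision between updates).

Apply Bayes' rule sequentially, carrying P(author J) forward.
After 'absent': normaliser = 0.15·0.3500 + 0.65·0.2000 + 0.8·0.4500; P(author N) ≈ 0.0968, P(author Q) ≈ 0.2396, P(author J) ≈ 0.6636
After 'absent': normaliser = 0.15·0.0968 + 0.65·0.2396 + 0.8·0.6636; P(author N) ≈ 0.0207, P(author Q) ≈ 0.2221, P(author J) ≈ 0.7571
After 'absent': normaliser = 0.15·0.0207 + 0.65·0.2221 + 0.8·0.7571; P(author N) ≈ 0.0041, P(author Q) ≈ 0.1917, P(author J) ≈ 0.8042
After 'absent': normaliser = 0.15·0.0041 + 0.65·0.1917 + 0.8·0.8042; P(author N) ≈ 0.0008, P(author Q) ≈ 0.1621, P(author J) ≈ 0.8371

0.837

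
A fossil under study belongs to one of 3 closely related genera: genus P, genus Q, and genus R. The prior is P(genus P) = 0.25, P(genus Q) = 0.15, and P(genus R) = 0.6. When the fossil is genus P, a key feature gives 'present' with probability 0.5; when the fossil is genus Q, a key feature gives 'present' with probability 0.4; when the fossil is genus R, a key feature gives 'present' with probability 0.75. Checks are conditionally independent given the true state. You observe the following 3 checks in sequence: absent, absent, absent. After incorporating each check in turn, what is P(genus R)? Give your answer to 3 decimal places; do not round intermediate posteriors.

After 'absent': normaliser = 0.5·0.2500 + 0.6·0.1500 + 0.25·0.6000; P(genus P) ≈ 0.3425, P(genus Q) ≈ 0.2466, P(genus R) ≈ 0.4110
After 'absent': normaliser = 0.5·0.3425 + 0.6·0.2466 + 0.25·0.4110; P(genus P) ≈ 0.4058, P(genus Q) ≈ 0.3506, P(genus R) ≈ 0.2435
After 'absent': normaliser = 0.5·0.4058 + 0.6·0.3506 + 0.25·0.2435; P(genus P) ≈ 0.4279, P(genus Q) ≈ 0.4437, P(genus R) ≈ 0.1284

0.128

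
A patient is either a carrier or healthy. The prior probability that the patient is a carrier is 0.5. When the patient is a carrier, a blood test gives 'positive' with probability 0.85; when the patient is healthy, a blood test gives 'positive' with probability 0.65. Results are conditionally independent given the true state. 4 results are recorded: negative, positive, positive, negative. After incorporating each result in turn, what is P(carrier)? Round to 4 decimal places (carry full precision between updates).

0.2390

After 'negative': P(carrier) = 0.15·0.5000 / (0.15·0.5000 + 0.35·0.5000) ≈ 0.3000
After 'positive': P(carrier) = 0.85·0.3000 / (0.85·0.3000 + 0.65·0.7000) ≈ 0.3592
After 'positive': P(carrier) = 0.85·0.3592 / (0.85·0.3592 + 0.65·0.6408) ≈ 0.4229
After 'negative': P(carrier) = 0.15·0.4229 / (0.15·0.4229 + 0.35·0.5771) ≈ 0.2390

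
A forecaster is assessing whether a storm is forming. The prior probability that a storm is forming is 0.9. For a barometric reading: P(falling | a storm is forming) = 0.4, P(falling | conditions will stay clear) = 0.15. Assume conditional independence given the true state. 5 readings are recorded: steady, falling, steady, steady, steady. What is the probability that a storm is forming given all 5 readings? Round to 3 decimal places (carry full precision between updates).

After 'steady': P(storm) = 0.6·0.9000 / (0.6·0.9000 + 0.85·0.1000) ≈ 0.8640
After 'falling': P(storm) = 0.4·0.8640 / (0.4·0.8640 + 0.15·0.1360) ≈ 0.9443
After 'steady': P(storm) = 0.6·0.9443 / (0.6·0.9443 + 0.85·0.0557) ≈ 0.9228
After 'steady': P(storm) = 0.6·0.9228 / (0.6·0.9228 + 0.85·0.0772) ≈ 0.8941
After 'steady': P(storm) = 0.6·0.8941 / (0.6·0.8941 + 0.85·0.1059) ≈ 0.8563

0.856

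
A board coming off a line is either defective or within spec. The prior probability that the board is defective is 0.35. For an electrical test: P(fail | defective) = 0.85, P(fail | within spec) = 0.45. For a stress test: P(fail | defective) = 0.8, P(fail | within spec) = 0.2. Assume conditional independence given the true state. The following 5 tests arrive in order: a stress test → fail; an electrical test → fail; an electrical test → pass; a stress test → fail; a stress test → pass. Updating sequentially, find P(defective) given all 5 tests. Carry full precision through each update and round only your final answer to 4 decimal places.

Each posterior becomes the prior for the next update.
After a stress test='fail': P(defective) = 0.8·0.3500 / (0.8·0.3500 + 0.2·0.6500) ≈ 0.6829
After an electrical test='fail': P(defective) = 0.85·0.6829 / (0.85·0.6829 + 0.45·0.3171) ≈ 0.8027
After an electrical test='pass': P(defective) = 0.15·0.8027 / (0.15·0.8027 + 0.55·0.1973) ≈ 0.5260
After a stress test='fail': P(defective) = 0.8·0.5260 / (0.8·0.5260 + 0.2·0.4740) ≈ 0.8161
After a stress test='pass': P(defective) = 0.2·0.8161 / (0.2·0.8161 + 0.8·0.1839) ≈ 0.5260

0.5260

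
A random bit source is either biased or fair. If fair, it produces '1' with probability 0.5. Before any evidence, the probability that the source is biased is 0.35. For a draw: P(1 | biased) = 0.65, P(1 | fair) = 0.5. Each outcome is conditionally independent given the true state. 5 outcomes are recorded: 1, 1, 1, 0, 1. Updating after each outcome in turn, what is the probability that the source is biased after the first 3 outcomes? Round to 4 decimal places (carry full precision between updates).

After '1': P(biased) = 0.65·0.3500 / (0.65·0.3500 + 0.5·0.6500) ≈ 0.4118
After '1': P(biased) = 0.65·0.4118 / (0.65·0.4118 + 0.5·0.5882) ≈ 0.4764
After '1': P(biased) = 0.65·0.4764 / (0.65·0.4764 + 0.5·0.5236) ≈ 0.5419

0.5419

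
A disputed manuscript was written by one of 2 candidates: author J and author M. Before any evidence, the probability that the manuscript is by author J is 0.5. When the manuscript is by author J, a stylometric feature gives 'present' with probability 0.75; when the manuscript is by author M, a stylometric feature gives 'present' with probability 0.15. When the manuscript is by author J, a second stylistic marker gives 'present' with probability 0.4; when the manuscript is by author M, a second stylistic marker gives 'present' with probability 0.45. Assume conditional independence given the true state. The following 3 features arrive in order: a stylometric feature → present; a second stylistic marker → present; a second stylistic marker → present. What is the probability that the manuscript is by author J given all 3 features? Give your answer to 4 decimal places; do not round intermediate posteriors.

After a stylometric feature='present': P(author J) = 0.75·0.5000 / (0.75·0.5000 + 0.15·0.5000) ≈ 0.8333
After a second stylistic marker='present': P(author J) = 0.4·0.8333 / (0.4·0.8333 + 0.45·0.1667) ≈ 0.8163
After a second stylistic marker='present': P(author J) = 0.4·0.8163 / (0.4·0.8163 + 0.45·0.1837) ≈ 0.7980

0.7980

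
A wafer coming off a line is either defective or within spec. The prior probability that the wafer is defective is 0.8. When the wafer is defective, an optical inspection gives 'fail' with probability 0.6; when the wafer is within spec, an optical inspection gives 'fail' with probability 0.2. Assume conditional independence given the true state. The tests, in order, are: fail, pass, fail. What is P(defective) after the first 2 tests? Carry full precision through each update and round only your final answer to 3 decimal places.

After 'fail': P(defective) = 0.6·0.8000 / (0.6·0.8000 + 0.2·0.2000) ≈ 0.9231
After 'pass': P(defective) = 0.4·0.9231 / (0.4·0.9231 + 0.8·0.0769) ≈ 0.8571

0.857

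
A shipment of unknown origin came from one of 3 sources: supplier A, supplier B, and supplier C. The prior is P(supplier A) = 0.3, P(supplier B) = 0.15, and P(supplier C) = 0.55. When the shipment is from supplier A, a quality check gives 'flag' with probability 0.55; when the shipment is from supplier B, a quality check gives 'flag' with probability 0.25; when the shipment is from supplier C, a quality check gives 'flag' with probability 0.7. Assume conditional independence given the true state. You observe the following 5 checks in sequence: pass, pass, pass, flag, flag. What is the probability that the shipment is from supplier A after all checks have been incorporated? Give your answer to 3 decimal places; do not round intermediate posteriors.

0.424

After 'pass': normaliser = 0.45·0.3000 + 0.75·0.1500 + 0.3·0.5500; P(supplier A) ≈ 0.3273, P(supplier B) ≈ 0.2727, P(supplier C) ≈ 0.4000
After 'pass': normaliser = 0.45·0.3273 + 0.75·0.2727 + 0.3·0.4000; P(supplier A) ≈ 0.3121, P(supplier B) ≈ 0.4335, P(supplier C) ≈ 0.2543
After 'pass': normaliser = 0.45·0.3121 + 0.75·0.4335 + 0.3·0.2543; P(supplier A) ≈ 0.2592, P(supplier B) ≈ 0.6000, P(supplier C) ≈ 0.1408
After 'flag': normaliser = 0.55·0.2592 + 0.25·0.6000 + 0.7·0.1408; P(supplier A) ≈ 0.3645, P(supplier B) ≈ 0.3835, P(supplier C) ≈ 0.2520
After 'flag': normaliser = 0.55·0.3645 + 0.25·0.3835 + 0.7·0.2520; P(supplier A) ≈ 0.4241, P(supplier B) ≈ 0.2028, P(supplier C) ≈ 0.3731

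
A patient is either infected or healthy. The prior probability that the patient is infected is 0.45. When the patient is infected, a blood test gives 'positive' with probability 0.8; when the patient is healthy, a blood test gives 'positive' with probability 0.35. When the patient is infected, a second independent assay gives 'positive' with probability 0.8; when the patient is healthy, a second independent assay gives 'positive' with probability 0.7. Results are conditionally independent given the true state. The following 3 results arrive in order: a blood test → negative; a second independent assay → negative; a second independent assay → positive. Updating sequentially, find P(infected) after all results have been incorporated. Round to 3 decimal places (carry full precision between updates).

Apply Bayes' rule sequentially, carrying P(infected) forward.
After a blood test='negative': P(infected) = 0.2·0.4500 / (0.2·0.4500 + 0.65·0.5500) ≈ 0.2011
After a second independent assay='negative': P(infected) = 0.2·0.2011 / (0.2·0.2011 + 0.3·0.7989) ≈ 0.1437
After a second independent assay='positive': P(infected) = 0.8·0.1437 / (0.8·0.1437 + 0.7·0.8563) ≈ 0.1609

0.161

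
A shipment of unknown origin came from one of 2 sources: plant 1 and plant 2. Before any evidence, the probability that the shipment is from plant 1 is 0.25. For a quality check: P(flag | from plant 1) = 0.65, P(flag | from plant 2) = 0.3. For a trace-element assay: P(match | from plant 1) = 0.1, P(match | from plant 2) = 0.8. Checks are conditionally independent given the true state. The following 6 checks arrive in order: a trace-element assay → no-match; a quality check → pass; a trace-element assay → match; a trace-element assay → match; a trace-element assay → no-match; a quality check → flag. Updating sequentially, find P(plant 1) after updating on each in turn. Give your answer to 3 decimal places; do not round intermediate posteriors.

0.103

After a trace-element assay='no-match': P(plant 1) = 0.9·0.2500 / (0.9·0.2500 + 0.2·0.7500) ≈ 0.6000
After a quality check='pass': P(plant 1) = 0.35·0.6000 / (0.35·0.6000 + 0.7·0.4000) ≈ 0.4286
After a trace-element assay='match': P(plant 1) = 0.1·0.4286 / (0.1·0.4286 + 0.8·0.5714) ≈ 0.0857
After a trace-element assay='match': P(plant 1) = 0.1·0.0857 / (0.1·0.0857 + 0.8·0.9143) ≈ 0.0116
After a trace-element assay='no-match': P(plant 1) = 0.9·0.0116 / (0.9·0.0116 + 0.2·0.9884) ≈ 0.0501
After a quality check='flag': P(plant 1) = 0.65·0.0501 / (0.65·0.0501 + 0.3·0.9499) ≈ 0.1025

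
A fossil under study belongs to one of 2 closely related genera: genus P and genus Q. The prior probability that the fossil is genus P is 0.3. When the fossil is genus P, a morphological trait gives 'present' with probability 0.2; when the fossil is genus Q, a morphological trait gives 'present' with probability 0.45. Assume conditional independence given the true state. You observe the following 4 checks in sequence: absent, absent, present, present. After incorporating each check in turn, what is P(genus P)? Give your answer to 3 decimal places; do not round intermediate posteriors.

0.152

After 'absent': P(genus P) = 0.8·0.3000 / (0.8·0.3000 + 0.55·0.7000) ≈ 0.3840
After 'absent': P(genus P) = 0.8·0.3840 / (0.8·0.3840 + 0.55·0.6160) ≈ 0.4755
After 'present': P(genus P) = 0.2·0.4755 / (0.2·0.4755 + 0.45·0.5245) ≈ 0.2872
After 'present': P(genus P) = 0.2·0.2872 / (0.2·0.2872 + 0.45·0.7128) ≈ 0.1519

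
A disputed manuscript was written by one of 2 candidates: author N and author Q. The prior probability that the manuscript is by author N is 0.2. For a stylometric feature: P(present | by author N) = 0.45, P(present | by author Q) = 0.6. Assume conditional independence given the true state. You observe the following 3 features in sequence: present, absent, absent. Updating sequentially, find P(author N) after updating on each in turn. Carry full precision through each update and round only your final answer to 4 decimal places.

0.2617

After 'present': P(author N) = 0.45·0.2000 / (0.45·0.2000 + 0.6·0.8000) ≈ 0.1579
After 'absent': P(author N) = 0.55·0.1579 / (0.55·0.1579 + 0.4·0.8421) ≈ 0.2050
After 'absent': P(author N) = 0.55·0.2050 / (0.55·0.2050 + 0.4·0.7950) ≈ 0.2617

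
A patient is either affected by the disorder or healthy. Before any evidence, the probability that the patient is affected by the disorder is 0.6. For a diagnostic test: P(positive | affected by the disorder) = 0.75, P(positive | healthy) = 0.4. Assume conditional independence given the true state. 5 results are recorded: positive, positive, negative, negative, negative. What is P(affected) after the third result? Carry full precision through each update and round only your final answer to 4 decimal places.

0.6872

Each posterior becomes the prior for the next update.
After 'positive': P(affected) = 0.75·0.6000 / (0.75·0.6000 + 0.4·0.4000) ≈ 0.7377
After 'positive': P(affected) = 0.75·0.7377 / (0.75·0.7377 + 0.4·0.2623) ≈ 0.8406
After 'negative': P(affected) = 0.25·0.8406 / (0.25·0.8406 + 0.6·0.1594) ≈ 0.6872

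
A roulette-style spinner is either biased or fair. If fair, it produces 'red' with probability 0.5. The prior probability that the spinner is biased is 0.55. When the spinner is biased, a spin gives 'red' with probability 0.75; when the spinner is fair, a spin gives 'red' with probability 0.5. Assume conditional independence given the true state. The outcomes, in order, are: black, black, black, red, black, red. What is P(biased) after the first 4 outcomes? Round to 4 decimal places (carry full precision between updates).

After 'black': P(biased) = 0.25·0.5500 / (0.25·0.5500 + 0.5·0.4500) ≈ 0.3793
After 'black': P(biased) = 0.25·0.3793 / (0.25·0.3793 + 0.5·0.6207) ≈ 0.2340
After 'black': P(biased) = 0.25·0.2340 / (0.25·0.2340 + 0.5·0.7660) ≈ 0.1325
After 'red': P(biased) = 0.75·0.1325 / (0.75·0.1325 + 0.5·0.8675) ≈ 0.1864

0.1864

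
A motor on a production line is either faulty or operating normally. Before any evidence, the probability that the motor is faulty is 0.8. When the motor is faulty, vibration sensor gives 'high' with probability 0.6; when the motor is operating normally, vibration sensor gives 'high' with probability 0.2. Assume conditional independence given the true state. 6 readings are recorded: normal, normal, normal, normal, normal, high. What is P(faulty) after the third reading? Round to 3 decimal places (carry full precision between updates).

After 'normal': P(faulty) = 0.4·0.8000 / (0.4·0.8000 + 0.8·0.2000) ≈ 0.6667
After 'normal': P(faulty) = 0.4·0.6667 / (0.4·0.6667 + 0.8·0.3333) ≈ 0.5000
After 'normal': P(faulty) = 0.4·0.5000 / (0.4·0.5000 + 0.8·0.5000) ≈ 0.3333

0.333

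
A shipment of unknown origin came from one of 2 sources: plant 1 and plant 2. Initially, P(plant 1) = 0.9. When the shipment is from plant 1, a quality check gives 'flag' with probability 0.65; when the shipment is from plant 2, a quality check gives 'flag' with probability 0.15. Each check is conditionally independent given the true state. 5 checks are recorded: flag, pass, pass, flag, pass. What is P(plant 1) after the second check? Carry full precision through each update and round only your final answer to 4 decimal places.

Each posterior becomes the prior for the next update.
After 'flag': P(plant 1) = 0.65·0.9000 / (0.65·0.9000 + 0.15·0.1000) ≈ 0.9750
After 'pass': P(plant 1) = 0.35·0.9750 / (0.35·0.9750 + 0.85·0.0250) ≈ 0.9414

0.9414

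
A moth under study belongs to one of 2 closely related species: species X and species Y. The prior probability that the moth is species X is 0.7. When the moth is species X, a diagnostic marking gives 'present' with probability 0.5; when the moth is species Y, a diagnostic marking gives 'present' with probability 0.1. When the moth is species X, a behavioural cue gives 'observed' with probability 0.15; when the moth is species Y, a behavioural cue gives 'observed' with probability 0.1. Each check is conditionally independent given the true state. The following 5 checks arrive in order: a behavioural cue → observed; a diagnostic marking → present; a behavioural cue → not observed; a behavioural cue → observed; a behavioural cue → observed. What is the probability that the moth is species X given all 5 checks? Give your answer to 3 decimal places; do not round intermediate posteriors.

0.974

After a behavioural cue='observed': P(species X) = 0.15·0.7000 / (0.15·0.7000 + 0.1·0.3000) ≈ 0.7778
After a diagnostic marking='present': P(species X) = 0.5·0.7778 / (0.5·0.7778 + 0.1·0.2222) ≈ 0.9459
After a behavioural cue='not observed': P(species X) = 0.85·0.9459 / (0.85·0.9459 + 0.9·0.0541) ≈ 0.9429
After a behavioural cue='observed': P(species X) = 0.15·0.9429 / (0.15·0.9429 + 0.1·0.0571) ≈ 0.9612
After a behavioural cue='observed': P(species X) = 0.15·0.9612 / (0.15·0.9612 + 0.1·0.0388) ≈ 0.9738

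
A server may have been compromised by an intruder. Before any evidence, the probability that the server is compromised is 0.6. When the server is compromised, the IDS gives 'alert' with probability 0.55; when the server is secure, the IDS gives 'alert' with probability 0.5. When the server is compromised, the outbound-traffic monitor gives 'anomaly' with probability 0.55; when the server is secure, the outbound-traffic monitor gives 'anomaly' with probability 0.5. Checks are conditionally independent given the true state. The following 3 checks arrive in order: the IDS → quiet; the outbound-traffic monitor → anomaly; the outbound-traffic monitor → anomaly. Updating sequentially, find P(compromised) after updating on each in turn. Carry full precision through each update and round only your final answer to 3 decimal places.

Each posterior becomes the prior for the next update.
After the IDS='quiet': P(compromised) = 0.45·0.6000 / (0.45·0.6000 + 0.5·0.4000) ≈ 0.5745
After the outbound-traffic monitor='anomaly': P(compromised) = 0.55·0.5745 / (0.55·0.5745 + 0.5·0.4255) ≈ 0.5976
After the outbound-traffic monitor='anomaly': P(compromised) = 0.55·0.5976 / (0.55·0.5976 + 0.5·0.4024) ≈ 0.6203

0.620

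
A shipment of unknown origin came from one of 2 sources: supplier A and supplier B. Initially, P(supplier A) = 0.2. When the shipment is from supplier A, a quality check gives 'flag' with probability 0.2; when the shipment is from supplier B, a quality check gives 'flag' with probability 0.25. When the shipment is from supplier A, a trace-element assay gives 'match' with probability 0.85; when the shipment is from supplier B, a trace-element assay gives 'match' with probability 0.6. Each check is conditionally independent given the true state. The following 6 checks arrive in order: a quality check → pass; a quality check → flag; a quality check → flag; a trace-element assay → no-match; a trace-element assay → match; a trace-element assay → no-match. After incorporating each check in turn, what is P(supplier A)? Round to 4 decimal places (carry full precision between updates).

After a quality check='pass': P(supplier A) = 0.8·0.2000 / (0.8·0.2000 + 0.75·0.8000) ≈ 0.2105
After a quality check='flag': P(supplier A) = 0.2·0.2105 / (0.2·0.2105 + 0.25·0.7895) ≈ 0.1758
After a quality check='flag': P(supplier A) = 0.2·0.1758 / (0.2·0.1758 + 0.25·0.8242) ≈ 0.1458
After a trace-element assay='no-match': P(supplier A) = 0.15·0.1458 / (0.15·0.1458 + 0.4·0.8542) ≈ 0.0602
After a trace-element assay='match': P(supplier A) = 0.85·0.0602 / (0.85·0.0602 + 0.6·0.9398) ≈ 0.0831
After a trace-element assay='no-match': P(supplier A) = 0.15·0.0831 / (0.15·0.0831 + 0.4·0.9169) ≈ 0.0329

0.0329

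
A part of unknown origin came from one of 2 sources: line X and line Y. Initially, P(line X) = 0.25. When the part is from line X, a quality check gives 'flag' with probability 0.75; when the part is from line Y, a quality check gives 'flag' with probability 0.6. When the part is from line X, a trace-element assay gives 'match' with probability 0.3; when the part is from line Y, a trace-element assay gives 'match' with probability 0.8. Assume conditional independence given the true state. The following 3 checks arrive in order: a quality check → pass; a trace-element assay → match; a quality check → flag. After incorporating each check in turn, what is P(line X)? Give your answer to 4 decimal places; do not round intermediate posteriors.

0.0890

After a quality check='pass': P(line X) = 0.25·0.2500 / (0.25·0.2500 + 0.4·0.7500) ≈ 0.1724
After a trace-element assay='match': P(line X) = 0.3·0.1724 / (0.3·0.1724 + 0.8·0.8276) ≈ 0.0725
After a quality check='flag': P(line X) = 0.75·0.0725 / (0.75·0.0725 + 0.6·0.9275) ≈ 0.0890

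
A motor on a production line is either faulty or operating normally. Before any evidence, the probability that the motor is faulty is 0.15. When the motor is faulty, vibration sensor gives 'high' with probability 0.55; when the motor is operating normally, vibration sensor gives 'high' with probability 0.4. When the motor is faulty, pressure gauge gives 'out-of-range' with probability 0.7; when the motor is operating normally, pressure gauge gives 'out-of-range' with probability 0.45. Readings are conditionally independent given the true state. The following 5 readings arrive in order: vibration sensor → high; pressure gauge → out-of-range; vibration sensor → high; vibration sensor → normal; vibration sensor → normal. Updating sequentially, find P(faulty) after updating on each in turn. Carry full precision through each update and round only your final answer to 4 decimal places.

0.2260

After vibration sensor='high': P(faulty) = 0.55·0.1500 / (0.55·0.1500 + 0.4·0.8500) ≈ 0.1953
After pressure gauge='out-of-range': P(faulty) = 0.7·0.1953 / (0.7·0.1953 + 0.45·0.8047) ≈ 0.2740
After vibration sensor='high': P(faulty) = 0.55·0.2740 / (0.55·0.2740 + 0.4·0.7260) ≈ 0.3417
After vibration sensor='normal': P(faulty) = 0.45·0.3417 / (0.45·0.3417 + 0.6·0.6583) ≈ 0.2802
After vibration sensor='normal': P(faulty) = 0.45·0.2802 / (0.45·0.2802 + 0.6·0.7198) ≈ 0.2260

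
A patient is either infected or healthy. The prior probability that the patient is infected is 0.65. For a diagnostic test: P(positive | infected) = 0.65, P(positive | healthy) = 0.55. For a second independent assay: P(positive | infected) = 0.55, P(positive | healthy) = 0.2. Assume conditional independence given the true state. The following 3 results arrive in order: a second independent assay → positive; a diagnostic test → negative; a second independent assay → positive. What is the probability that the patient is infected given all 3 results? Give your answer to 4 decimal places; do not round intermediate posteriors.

0.9161

After a second independent assay='positive': P(infected) = 0.55·0.6500 / (0.55·0.6500 + 0.2·0.3500) ≈ 0.8363
After a diagnostic test='negative': P(infected) = 0.35·0.8363 / (0.35·0.8363 + 0.45·0.1637) ≈ 0.7989
After a second independent assay='positive': P(infected) = 0.55·0.7989 / (0.55·0.7989 + 0.2·0.2011) ≈ 0.9161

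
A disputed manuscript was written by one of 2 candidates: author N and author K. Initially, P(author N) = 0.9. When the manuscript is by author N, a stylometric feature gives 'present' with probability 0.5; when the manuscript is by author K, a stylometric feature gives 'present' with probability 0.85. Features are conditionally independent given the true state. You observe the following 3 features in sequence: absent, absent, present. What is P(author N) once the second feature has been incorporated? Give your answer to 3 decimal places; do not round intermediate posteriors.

After 'absent': P(author N) = 0.5·0.9000 / (0.5·0.9000 + 0.15·0.1000) ≈ 0.9677
After 'absent': P(author N) = 0.5·0.9677 / (0.5·0.9677 + 0.15·0.0323) ≈ 0.9901

0.990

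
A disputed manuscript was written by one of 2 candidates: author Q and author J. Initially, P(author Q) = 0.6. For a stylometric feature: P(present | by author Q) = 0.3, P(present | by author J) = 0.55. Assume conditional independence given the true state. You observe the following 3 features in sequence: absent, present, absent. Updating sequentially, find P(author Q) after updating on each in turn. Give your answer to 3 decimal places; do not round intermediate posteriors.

Apply Bayes' rule sequentially, carrying P(author Q) forward.
After 'absent': P(author Q) = 0.7·0.6000 / (0.7·0.6000 + 0.45·0.4000) ≈ 0.7000
After 'present': P(author Q) = 0.3·0.7000 / (0.3·0.7000 + 0.55·0.3000) ≈ 0.5600
After 'absent': P(author Q) = 0.7·0.5600 / (0.7·0.5600 + 0.45·0.4400) ≈ 0.6644

0.664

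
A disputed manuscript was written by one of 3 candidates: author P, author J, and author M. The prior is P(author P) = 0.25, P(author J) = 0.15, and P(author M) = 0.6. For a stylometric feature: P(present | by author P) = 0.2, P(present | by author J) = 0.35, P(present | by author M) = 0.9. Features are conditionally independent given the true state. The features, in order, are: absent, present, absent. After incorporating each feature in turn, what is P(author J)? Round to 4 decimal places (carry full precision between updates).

After 'absent': normaliser = 0.8·0.2500 + 0.65·0.1500 + 0.1·0.6000; P(author P) ≈ 0.5594, P(author J) ≈ 0.2727, P(author M) ≈ 0.1678
After 'present': normaliser = 0.2·0.5594 + 0.35·0.2727 + 0.9·0.1678; P(author P) ≈ 0.3122, P(author J) ≈ 0.2663, P(author M) ≈ 0.4215
After 'absent': normaliser = 0.8·0.3122 + 0.65·0.2663 + 0.1·0.4215; P(author P) ≈ 0.5371, P(author J) ≈ 0.3723, P(author M) ≈ 0.0906

0.3723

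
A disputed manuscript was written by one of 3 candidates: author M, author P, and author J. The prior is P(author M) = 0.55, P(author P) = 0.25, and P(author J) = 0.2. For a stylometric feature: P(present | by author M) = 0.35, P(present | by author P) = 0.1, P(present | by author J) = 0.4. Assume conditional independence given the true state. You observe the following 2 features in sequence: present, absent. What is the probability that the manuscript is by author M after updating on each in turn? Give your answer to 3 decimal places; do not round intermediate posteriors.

After 'present': normaliser = 0.35·0.5500 + 0.1·0.2500 + 0.4·0.2000; P(author M) ≈ 0.6471, P(author P) ≈ 0.0840, P(author J) ≈ 0.2689
After 'absent': normaliser = 0.65·0.6471 + 0.9·0.0840 + 0.6·0.2689; P(author M) ≈ 0.6396, P(author P) ≈ 0.1150, P(author J) ≈ 0.2454

0.640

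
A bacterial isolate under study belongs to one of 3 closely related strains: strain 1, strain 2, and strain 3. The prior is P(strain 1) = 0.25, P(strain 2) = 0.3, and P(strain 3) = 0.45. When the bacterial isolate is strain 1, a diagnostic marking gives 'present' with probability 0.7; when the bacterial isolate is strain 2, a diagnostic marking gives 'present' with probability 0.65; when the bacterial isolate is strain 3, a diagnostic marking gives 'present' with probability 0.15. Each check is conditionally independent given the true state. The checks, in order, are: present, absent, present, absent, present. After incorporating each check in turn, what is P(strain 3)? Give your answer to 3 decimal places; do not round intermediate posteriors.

0.058

After 'present': normaliser = 0.7·0.2500 + 0.65·0.3000 + 0.15·0.4500; P(strain 1) ≈ 0.4000, P(strain 2) ≈ 0.4457, P(strain 3) ≈ 0.1543
After 'absent': normaliser = 0.3·0.4000 + 0.35·0.4457 + 0.85·0.1543; P(strain 1) ≈ 0.2947, P(strain 2) ≈ 0.3832, P(strain 3) ≈ 0.3221
After 'present': normaliser = 0.7·0.2947 + 0.65·0.3832 + 0.15·0.3221; P(strain 1) ≈ 0.4096, P(strain 2) ≈ 0.4945, P(strain 3) ≈ 0.0959
After 'absent': normaliser = 0.3·0.4096 + 0.35·0.4945 + 0.85·0.0959; P(strain 1) ≈ 0.3255, P(strain 2) ≈ 0.4585, P(strain 3) ≈ 0.2160
After 'present': normaliser = 0.7·0.3255 + 0.65·0.4585 + 0.15·0.2160; P(strain 1) ≈ 0.4082, P(strain 2) ≈ 0.5338, P(strain 3) ≈ 0.0580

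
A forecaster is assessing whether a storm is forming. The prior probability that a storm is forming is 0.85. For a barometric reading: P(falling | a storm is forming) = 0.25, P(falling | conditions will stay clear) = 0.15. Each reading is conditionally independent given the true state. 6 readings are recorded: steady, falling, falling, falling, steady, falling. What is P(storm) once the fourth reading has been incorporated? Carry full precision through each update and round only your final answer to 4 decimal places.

0.9586

After 'steady': P(storm) = 0.75·0.8500 / (0.75·0.8500 + 0.85·0.1500) ≈ 0.8333
After 'falling': P(storm) = 0.25·0.8333 / (0.25·0.8333 + 0.15·0.1667) ≈ 0.8929
After 'falling': P(storm) = 0.25·0.8929 / (0.25·0.8929 + 0.15·0.1071) ≈ 0.9328
After 'falling': P(storm) = 0.25·0.9328 / (0.25·0.9328 + 0.15·0.0672) ≈ 0.9586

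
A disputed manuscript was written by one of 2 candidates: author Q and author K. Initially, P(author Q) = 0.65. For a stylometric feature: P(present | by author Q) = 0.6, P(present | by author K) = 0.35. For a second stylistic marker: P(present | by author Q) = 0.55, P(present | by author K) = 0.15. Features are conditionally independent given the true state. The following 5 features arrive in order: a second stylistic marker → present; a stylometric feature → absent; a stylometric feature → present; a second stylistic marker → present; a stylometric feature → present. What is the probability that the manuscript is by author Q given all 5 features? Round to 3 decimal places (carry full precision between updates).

0.978

Apply Bayes' rule sequentially, carrying P(author Q) forward.
After a second stylistic marker='present': P(author Q) = 0.55·0.6500 / (0.55·0.6500 + 0.15·0.3500) ≈ 0.8720
After a stylometric feature='absent': P(author Q) = 0.4·0.8720 / (0.4·0.8720 + 0.65·0.1280) ≈ 0.8073
After a stylometric feature='present': P(author Q) = 0.6·0.8073 / (0.6·0.8073 + 0.35·0.1927) ≈ 0.8778
After a second stylistic marker='present': P(author Q) = 0.55·0.8778 / (0.55·0.8778 + 0.15·0.1222) ≈ 0.9634
After a stylometric feature='present': P(author Q) = 0.6·0.9634 / (0.6·0.9634 + 0.35·0.0366) ≈ 0.9783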